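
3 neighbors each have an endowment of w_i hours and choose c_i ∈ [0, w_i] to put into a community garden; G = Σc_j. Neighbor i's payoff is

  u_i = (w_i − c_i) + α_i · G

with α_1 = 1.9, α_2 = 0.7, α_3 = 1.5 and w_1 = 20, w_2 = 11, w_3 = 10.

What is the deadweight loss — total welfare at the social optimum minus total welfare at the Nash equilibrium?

34.1

∂u_i/∂c_i = α_i − 1, so neighbor i contributes w_i if α_i > 1, else 0.
α_i > 1 for i ∈ {1, 3}; NE contributions (20, 0, 10), G = 30.
W^NE = Σw_i − G^NE + (Σα_i)·G^NE = 41 + 3.1·30 = 134.
Planner: ∂(Σu_j)/∂c_i = Σα_j − 1 = 3.1 > 0, so everyone contributes w_i; G^SO = 41, W^SO = 41 + 3.1·41 = 168.1.
Deadweight loss = 34.1.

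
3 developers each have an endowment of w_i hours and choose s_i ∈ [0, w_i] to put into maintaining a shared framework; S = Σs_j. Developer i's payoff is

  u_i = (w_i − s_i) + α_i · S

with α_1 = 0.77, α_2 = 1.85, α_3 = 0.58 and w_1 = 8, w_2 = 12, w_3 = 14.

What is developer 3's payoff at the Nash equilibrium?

20.96

∂u_i/∂s_i = α_i − 1, so developer i contributes w_i if α_i > 1, else 0.
α_i > 1 for i ∈ {2}; NE contributions (0, 12, 0), S = 12.
u_3 = (14 − 0) + 0.58·12 = 20.96.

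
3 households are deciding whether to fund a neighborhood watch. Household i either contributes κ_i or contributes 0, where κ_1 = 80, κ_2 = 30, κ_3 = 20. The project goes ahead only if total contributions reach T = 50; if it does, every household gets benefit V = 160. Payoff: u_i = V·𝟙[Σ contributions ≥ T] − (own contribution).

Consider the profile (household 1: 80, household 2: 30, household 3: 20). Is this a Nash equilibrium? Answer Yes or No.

No

Total = 130 ≥ 50: provided.
Household 1 (pledges 80, payoff 80): dropping to 0 → total 50, payoff 160. Profitable deviation.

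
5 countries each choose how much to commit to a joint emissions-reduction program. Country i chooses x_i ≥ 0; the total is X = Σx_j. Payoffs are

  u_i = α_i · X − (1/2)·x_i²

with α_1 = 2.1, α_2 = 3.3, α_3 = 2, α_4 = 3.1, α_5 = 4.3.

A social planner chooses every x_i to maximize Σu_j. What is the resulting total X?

74

Planner FOC: ∂(Σu_j)/∂x_i = (Σα_j) − x_i = 0, so x_i^SO = Σα_j = 14.8 for every i; X^SO = 74.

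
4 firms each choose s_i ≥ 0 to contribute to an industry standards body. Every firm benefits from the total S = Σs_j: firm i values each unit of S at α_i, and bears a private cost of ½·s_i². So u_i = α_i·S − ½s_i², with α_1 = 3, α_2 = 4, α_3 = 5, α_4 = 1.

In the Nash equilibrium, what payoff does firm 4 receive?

12.5

Firm i's FOC: ∂u_i/∂s_i = α_i − s_i = 0, so s_i* = α_i.
NE contributions = (3, 4, 5, 1); S = 13.
u_4 = α_4·S − ½·(s_4)² = 1·13 − ½·1² = 12.5.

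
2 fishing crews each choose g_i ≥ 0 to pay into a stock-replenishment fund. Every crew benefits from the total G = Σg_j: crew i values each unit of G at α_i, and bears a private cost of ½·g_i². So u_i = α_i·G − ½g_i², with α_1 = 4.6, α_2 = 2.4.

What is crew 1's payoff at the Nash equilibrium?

21.62

Crew i's FOC: ∂u_i/∂g_i = α_i − g_i = 0, so g_i* = α_i.
NE contributions = (4.6, 2.4); G = 7.
u_1 = α_1·G − ½·(g_1)² = 4.6·7 − ½·4.6² = 21.62.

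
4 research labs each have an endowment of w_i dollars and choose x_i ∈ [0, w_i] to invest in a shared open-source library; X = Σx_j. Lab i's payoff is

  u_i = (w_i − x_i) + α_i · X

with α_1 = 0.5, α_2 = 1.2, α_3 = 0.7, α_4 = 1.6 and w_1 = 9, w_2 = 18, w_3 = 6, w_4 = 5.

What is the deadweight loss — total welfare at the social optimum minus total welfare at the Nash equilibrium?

∂u_i/∂x_i = α_i − 1, so lab i contributes w_i if α_i > 1, else 0.
α_i > 1 for i ∈ {2, 4}; NE contributions (0, 18, 0, 5), X = 23.
W^NE = Σw_i − X^NE + (Σα_i)·X^NE = 38 + 3·23 = 107.
Planner: ∂(Σu_j)/∂x_i = Σα_j − 1 = 3 > 0, so everyone contributes w_i; X^SO = 38, W^SO = 38 + 3·38 = 152.
Deadweight loss = 45.

45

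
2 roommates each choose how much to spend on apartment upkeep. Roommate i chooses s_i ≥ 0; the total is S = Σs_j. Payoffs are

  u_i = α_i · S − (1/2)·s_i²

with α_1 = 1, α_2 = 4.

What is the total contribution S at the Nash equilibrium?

Roommate i's FOC: ∂u_i/∂s_i = α_i − s_i = 0, so s_i* = α_i.
NE contributions = (1, 4); S = 5.

5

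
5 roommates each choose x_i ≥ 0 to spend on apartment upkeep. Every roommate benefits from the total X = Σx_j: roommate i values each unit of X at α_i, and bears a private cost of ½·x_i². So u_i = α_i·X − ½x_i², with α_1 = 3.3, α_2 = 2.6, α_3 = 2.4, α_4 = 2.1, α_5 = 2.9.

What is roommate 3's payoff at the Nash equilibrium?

29.04

Roommate i's FOC: ∂u_i/∂x_i = α_i − x_i = 0, so x_i* = α_i.
NE contributions = (3.3, 2.6, 2.4, 2.1, 2.9); X = 13.3.
u_3 = α_3·X − ½·(x_3)² = 2.4·13.3 − ½·2.4² = 29.04.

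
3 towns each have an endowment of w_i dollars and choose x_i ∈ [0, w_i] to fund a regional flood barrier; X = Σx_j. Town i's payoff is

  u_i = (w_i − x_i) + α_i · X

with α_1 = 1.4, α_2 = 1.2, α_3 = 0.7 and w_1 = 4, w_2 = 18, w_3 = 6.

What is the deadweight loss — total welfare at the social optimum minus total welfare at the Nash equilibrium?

13.8

∂u_i/∂x_i = α_i − 1, so town i contributes w_i if α_i > 1, else 0.
α_i > 1 for i ∈ {1, 2}; NE contributions (4, 18, 0), X = 22.
W^NE = Σw_i − X^NE + (Σα_i)·X^NE = 28 + 2.3·22 = 78.6.
Planner: ∂(Σu_j)/∂x_i = Σα_j − 1 = 2.3 > 0, so everyone contributes w_i; X^SO = 28, W^SO = 28 + 2.3·28 = 92.4.
Deadweight loss = 13.8.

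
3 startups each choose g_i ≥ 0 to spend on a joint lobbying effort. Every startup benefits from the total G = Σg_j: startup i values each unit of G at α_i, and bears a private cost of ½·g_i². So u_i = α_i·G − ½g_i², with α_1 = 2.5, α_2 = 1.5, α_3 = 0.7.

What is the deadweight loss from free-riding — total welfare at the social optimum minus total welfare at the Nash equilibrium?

15.54

Startup i's FOC: ∂u_i/∂g_i = α_i − g_i = 0, so g_i* = α_i.
NE contributions = (2.5, 1.5, 0.7); G = 4.7.
W^NE = (Σα)·G − ½Σα_i² = 4.7² − ½·8.99 = 17.595.
Planner sets g_i = Σα_j = 4.7 for every i, so G^SO = 3·4.7 = 14.1.
W^SO = (Σα)·G^SO − ½·3·(Σα)² = (3/2)·4.7² = 33.135.
Deadweight loss = W^SO − W^NE = 15.54.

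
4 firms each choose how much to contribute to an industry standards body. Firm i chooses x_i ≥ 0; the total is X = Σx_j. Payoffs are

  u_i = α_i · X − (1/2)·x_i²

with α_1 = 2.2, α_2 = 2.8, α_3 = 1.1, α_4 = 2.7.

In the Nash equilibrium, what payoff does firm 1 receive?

Firm i's FOC: ∂u_i/∂x_i = α_i − x_i = 0, so x_i* = α_i.
NE contributions = (2.2, 2.8, 1.1, 2.7); X = 8.8.
u_1 = α_1·X − ½·(x_1)² = 2.2·8.8 − ½·2.2² = 16.94.

16.94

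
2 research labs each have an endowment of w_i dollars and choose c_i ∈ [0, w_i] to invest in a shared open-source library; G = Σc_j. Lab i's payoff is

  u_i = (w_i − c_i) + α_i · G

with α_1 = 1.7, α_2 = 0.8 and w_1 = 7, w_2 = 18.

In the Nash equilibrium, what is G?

7

∂u_i/∂c_i = α_i − 1, so lab i contributes w_i if α_i > 1, else 0.
α_i > 1 for i ∈ {1}; NE contributions (7, 0), G = 7.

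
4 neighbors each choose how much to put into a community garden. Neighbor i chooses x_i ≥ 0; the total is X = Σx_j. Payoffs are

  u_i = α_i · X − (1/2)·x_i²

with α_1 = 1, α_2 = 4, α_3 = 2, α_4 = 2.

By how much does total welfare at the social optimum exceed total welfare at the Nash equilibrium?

Neighbor i's FOC: ∂u_i/∂x_i = α_i − x_i = 0, so x_i* = α_i.
NE contributions = (1, 4, 2, 2); X = 9.
W^NE = (Σα)·X − ½Σα_i² = 9² − ½·25 = 68.5.
Planner sets x_i = Σα_j = 9 for every i, so X^SO = 4·9 = 36.
W^SO = (Σα)·X^SO − ½·4·(Σα)² = (4/2)·9² = 162.
Deadweight loss = W^SO − W^NE = 93.5.

93.5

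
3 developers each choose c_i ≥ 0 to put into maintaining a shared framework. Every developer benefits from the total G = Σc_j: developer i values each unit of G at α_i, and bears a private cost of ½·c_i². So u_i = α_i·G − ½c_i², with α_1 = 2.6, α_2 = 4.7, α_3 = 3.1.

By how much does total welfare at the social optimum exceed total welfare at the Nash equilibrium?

Developer i's FOC: ∂u_i/∂c_i = α_i − c_i = 0, so c_i* = α_i.
NE contributions = (2.6, 4.7, 3.1); G = 10.4.
W^NE = (Σα)·G − ½Σα_i² = 10.4² − ½·38.46 = 88.93.
Planner sets c_i = Σα_j = 10.4 for every i, so G^SO = 3·10.4 = 31.2.
W^SO = (Σα)·G^SO − ½·3·(Σα)² = (3/2)·10.4² = 162.24.
Deadweight loss = W^SO − W^NE = 73.31.

73.31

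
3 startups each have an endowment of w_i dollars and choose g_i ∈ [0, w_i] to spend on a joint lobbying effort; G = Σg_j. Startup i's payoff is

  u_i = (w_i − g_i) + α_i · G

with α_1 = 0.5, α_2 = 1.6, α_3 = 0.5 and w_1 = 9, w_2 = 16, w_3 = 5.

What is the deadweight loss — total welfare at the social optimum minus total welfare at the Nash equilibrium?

22.4

∂u_i/∂g_i = α_i − 1, so startup i contributes w_i if α_i > 1, else 0.
α_i > 1 for i ∈ {2}; NE contributions (0, 16, 0), G = 16.
W^NE = Σw_i − G^NE + (Σα_i)·G^NE = 30 + 1.6·16 = 55.6.
Planner: ∂(Σu_j)/∂g_i = Σα_j − 1 = 1.6 > 0, so everyone contributes w_i; G^SO = 30, W^SO = 30 + 1.6·30 = 78.
Deadweight loss = 22.4.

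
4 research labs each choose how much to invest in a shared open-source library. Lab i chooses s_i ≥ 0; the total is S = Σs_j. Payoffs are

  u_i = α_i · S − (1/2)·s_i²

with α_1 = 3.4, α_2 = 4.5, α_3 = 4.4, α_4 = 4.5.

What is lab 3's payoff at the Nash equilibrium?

Lab i's FOC: ∂u_i/∂s_i = α_i − s_i = 0, so s_i* = α_i.
NE contributions = (3.4, 4.5, 4.4, 4.5); S = 16.8.
u_3 = α_3·S − ½·(s_3)² = 4.4·16.8 − ½·4.4² = 64.24.

64.24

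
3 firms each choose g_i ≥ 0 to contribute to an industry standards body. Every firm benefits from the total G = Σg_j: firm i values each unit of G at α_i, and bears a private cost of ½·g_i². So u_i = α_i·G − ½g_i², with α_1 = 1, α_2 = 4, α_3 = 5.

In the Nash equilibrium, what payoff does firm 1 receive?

9.5

Firm i's FOC: ∂u_i/∂g_i = α_i − g_i = 0, so g_i* = α_i.
NE contributions = (1, 4, 5); G = 10.
u_1 = α_1·G − ½·(g_1)² = 1·10 − ½·1² = 9.5.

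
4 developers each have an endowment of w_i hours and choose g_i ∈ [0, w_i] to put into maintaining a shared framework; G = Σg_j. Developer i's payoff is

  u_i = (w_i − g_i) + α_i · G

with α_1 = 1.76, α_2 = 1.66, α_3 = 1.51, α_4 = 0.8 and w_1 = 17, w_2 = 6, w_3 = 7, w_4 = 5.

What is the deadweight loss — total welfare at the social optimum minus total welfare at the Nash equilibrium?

23.65

∂u_i/∂g_i = α_i − 1, so developer i contributes w_i if α_i > 1, else 0.
α_i > 1 for i ∈ {1, 2, 3}; NE contributions (17, 6, 7, 0), G = 30.
W^NE = Σw_i − G^NE + (Σα_i)·G^NE = 35 + 4.73·30 = 176.9.
Planner: ∂(Σu_j)/∂g_i = Σα_j − 1 = 4.73 > 0, so everyone contributes w_i; G^SO = 35, W^SO = 35 + 4.73·35 = 200.55.
Deadweight loss = 23.65.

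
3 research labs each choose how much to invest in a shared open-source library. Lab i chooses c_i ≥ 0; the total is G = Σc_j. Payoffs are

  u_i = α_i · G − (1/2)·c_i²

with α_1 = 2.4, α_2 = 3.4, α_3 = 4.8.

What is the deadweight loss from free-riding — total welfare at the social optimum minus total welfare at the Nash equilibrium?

Lab i's FOC: ∂u_i/∂c_i = α_i − c_i = 0, so c_i* = α_i.
NE contributions = (2.4, 3.4, 4.8); G = 10.6.
W^NE = (Σα)·G − ½Σα_i² = 10.6² − ½·40.36 = 92.18.
Planner sets c_i = Σα_j = 10.6 for every i, so G^SO = 3·10.6 = 31.8.
W^SO = (Σα)·G^SO − ½·3·(Σα)² = (3/2)·10.6² = 168.54.
Deadweight loss = W^SO − W^NE = 76.36.

76.36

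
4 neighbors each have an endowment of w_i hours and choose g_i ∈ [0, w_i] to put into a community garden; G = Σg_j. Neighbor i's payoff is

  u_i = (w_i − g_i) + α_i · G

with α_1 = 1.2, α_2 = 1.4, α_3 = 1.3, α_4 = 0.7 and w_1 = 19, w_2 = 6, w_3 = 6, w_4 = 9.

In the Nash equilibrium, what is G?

31

∂u_i/∂g_i = α_i − 1, so neighbor i contributes w_i if α_i > 1, else 0.
α_i > 1 for i ∈ {1, 2, 3}; NE contributions (19, 6, 6, 0), G = 31.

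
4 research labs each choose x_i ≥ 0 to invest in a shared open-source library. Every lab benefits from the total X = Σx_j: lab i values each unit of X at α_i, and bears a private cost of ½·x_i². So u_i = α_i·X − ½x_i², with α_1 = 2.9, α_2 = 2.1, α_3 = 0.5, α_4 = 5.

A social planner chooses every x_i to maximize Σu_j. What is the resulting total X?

Planner FOC: ∂(Σu_j)/∂x_i = (Σα_j) − x_i = 0, so x_i^SO = Σα_j = 10.5 for every i; X^SO = 42.

42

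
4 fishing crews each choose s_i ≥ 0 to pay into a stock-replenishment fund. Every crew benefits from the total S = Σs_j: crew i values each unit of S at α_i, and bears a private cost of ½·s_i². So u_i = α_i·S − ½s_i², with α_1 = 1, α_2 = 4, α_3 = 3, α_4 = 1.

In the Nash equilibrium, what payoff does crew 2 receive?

Crew i's FOC: ∂u_i/∂s_i = α_i − s_i = 0, so s_i* = α_i.
NE contributions = (1, 4, 3, 1); S = 9.
u_2 = α_2·S − ½·(s_2)² = 4·9 − ½·4² = 28.

28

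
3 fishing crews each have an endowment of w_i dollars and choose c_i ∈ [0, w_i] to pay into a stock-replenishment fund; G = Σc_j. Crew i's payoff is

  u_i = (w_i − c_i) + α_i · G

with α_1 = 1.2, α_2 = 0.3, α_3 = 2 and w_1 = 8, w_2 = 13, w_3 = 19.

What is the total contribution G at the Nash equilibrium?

∂u_i/∂c_i = α_i − 1, so crew i contributes w_i if α_i > 1, else 0.
α_i > 1 for i ∈ {1, 3}; NE contributions (8, 0, 19), G = 27.

27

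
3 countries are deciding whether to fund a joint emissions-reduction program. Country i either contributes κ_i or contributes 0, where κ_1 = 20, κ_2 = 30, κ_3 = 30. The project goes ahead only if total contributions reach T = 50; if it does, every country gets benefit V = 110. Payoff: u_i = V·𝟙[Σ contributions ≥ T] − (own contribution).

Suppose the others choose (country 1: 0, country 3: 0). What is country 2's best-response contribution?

Others' total = 0. Even contributing 30 gives 30 < 50: no benefit either way.
Best response: 0.

0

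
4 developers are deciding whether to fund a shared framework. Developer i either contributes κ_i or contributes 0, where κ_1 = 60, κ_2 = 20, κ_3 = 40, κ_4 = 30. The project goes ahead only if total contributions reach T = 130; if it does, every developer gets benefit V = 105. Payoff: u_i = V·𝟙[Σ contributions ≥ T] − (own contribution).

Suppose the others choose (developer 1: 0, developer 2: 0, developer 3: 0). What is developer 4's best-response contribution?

0

Others' total = 0. Even contributing 30 gives 30 < 130: no benefit either way.
Best response: 0.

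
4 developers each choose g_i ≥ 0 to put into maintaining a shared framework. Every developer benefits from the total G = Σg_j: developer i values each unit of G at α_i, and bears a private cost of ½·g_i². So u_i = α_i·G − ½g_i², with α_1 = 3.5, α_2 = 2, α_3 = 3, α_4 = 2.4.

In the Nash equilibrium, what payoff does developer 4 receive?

Developer i's FOC: ∂u_i/∂g_i = α_i − g_i = 0, so g_i* = α_i.
NE contributions = (3.5, 2, 3, 2.4); G = 10.9.
u_4 = α_4·G − ½·(g_4)² = 2.4·10.9 − ½·2.4² = 23.28.

23.28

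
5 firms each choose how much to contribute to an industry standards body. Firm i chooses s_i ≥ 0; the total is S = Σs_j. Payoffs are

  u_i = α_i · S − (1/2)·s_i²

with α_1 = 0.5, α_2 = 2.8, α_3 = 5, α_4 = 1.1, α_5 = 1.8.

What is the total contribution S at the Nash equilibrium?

Firm i's FOC: ∂u_i/∂s_i = α_i − s_i = 0, so s_i* = α_i.
NE contributions = (0.5, 2.8, 5, 1.1, 1.8); S = 11.2.

11.2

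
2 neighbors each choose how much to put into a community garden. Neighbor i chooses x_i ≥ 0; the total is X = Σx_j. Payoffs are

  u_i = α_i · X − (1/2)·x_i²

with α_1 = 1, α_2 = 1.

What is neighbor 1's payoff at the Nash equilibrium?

Neighbor i's FOC: ∂u_i/∂x_i = α_i − x_i = 0, so x_i* = α_i.
NE contributions = (1, 1); X = 2.
u_1 = α_1·X − ½·(x_1)² = 1·2 − ½·1² = 1.5.

1.5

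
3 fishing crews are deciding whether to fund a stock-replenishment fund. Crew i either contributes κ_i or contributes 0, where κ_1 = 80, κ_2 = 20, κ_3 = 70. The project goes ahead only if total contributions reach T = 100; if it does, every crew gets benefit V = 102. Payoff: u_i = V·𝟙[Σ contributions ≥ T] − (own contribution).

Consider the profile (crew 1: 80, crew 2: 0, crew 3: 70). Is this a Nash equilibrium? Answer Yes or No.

Yes

Total = 150 ≥ 100: provided.
Crew 1 (pledges 80, payoff 22): dropping to 0 → total 70, payoff 0. No gain.
Crew 2 (pledges 0, payoff 102): pledging 20 → total 170, payoff 82. No gain.
Crew 3 (pledges 70, payoff 32): dropping to 0 → total 80, payoff 0. No gain.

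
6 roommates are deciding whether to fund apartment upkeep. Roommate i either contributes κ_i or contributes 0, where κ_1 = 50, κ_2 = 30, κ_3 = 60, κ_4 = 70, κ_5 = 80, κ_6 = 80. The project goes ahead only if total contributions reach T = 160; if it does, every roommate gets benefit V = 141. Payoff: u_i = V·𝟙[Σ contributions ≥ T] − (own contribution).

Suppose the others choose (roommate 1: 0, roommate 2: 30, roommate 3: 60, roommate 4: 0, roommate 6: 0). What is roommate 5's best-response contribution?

Others' total = 90. Contributing 80 brings total to 170 ≥ 160: gain V − κ_5 = 61.
Best response: 80.

80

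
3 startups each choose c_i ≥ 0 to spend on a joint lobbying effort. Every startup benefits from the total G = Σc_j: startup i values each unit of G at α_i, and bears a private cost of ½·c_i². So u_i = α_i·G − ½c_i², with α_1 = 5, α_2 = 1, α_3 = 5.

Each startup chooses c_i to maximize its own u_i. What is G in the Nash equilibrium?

Startup i's FOC: ∂u_i/∂c_i = α_i − c_i = 0, so c_i* = α_i.
NE contributions = (5, 1, 5); G = 11.

11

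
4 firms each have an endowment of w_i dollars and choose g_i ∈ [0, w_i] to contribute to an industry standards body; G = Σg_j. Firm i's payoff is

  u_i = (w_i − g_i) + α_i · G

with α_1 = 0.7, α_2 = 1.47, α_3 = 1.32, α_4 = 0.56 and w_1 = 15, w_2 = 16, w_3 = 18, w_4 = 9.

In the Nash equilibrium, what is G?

34

∂u_i/∂g_i = α_i − 1, so firm i contributes w_i if α_i > 1, else 0.
α_i > 1 for i ∈ {2, 3}; NE contributions (0, 16, 18, 0), G = 34.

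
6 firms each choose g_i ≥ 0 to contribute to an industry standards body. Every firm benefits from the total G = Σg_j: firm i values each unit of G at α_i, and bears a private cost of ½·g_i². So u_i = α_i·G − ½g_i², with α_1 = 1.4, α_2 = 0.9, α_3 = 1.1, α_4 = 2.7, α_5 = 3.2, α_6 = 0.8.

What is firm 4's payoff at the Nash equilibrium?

23.625

Firm i's FOC: ∂u_i/∂g_i = α_i − g_i = 0, so g_i* = α_i.
NE contributions = (1.4, 0.9, 1.1, 2.7, 3.2, 0.8); G = 10.1.
u_4 = α_4·G − ½·(g_4)² = 2.7·10.1 − ½·2.7² = 23.625.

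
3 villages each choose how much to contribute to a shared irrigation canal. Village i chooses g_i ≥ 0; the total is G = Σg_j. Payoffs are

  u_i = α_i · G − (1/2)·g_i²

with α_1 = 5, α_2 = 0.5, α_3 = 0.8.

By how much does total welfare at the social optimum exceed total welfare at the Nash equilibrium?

32.79

Village i's FOC: ∂u_i/∂g_i = α_i − g_i = 0, so g_i* = α_i.
NE contributions = (5, 0.5, 0.8); G = 6.3.
W^NE = (Σα)·G − ½Σα_i² = 6.3² − ½·25.89 = 26.745.
Planner sets g_i = Σα_j = 6.3 for every i, so G^SO = 3·6.3 = 18.9.
W^SO = (Σα)·G^SO − ½·3·(Σα)² = (3/2)·6.3² = 59.535.
Deadweight loss = W^SO − W^NE = 32.79.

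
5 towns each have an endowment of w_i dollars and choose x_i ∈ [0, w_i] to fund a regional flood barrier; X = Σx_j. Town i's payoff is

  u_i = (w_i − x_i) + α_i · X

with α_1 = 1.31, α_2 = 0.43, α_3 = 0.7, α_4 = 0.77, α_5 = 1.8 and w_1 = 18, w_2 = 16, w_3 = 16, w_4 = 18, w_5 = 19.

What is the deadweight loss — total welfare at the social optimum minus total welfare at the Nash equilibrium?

200.5

∂u_i/∂x_i = α_i − 1, so town i contributes w_i if α_i > 1, else 0.
α_i > 1 for i ∈ {1, 5}; NE contributions (18, 0, 0, 0, 19), X = 37.
W^NE = Σw_i − X^NE + (Σα_i)·X^NE = 87 + 4.01·37 = 235.37.
Planner: ∂(Σu_j)/∂x_i = Σα_j − 1 = 4.01 > 0, so everyone contributes w_i; X^SO = 87, W^SO = 87 + 4.01·87 = 435.87.
Deadweight loss = 200.5.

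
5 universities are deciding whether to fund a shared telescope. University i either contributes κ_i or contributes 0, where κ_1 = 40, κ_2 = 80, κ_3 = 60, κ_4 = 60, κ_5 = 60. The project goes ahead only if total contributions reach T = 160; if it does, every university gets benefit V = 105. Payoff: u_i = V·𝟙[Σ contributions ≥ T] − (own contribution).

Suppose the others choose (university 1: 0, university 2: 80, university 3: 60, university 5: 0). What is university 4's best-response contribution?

60

Others' total = 140. Contributing 60 brings total to 200 ≥ 160: gain V − κ_4 = 45.
Best response: 60.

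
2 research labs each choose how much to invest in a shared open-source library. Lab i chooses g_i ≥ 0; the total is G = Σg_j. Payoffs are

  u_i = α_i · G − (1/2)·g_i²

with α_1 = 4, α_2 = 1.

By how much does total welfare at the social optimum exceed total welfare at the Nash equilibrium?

8.5

Lab i's FOC: ∂u_i/∂g_i = α_i − g_i = 0, so g_i* = α_i.
NE contributions = (4, 1); G = 5.
W^NE = (Σα)·G − ½Σα_i² = 5² − ½·17 = 16.5.
Planner sets g_i = Σα_j = 5 for every i, so G^SO = 2·5 = 10.
W^SO = (Σα)·G^SO − ½·2·(Σα)² = (2/2)·5² = 25.
Deadweight loss = W^SO − W^NE = 8.5.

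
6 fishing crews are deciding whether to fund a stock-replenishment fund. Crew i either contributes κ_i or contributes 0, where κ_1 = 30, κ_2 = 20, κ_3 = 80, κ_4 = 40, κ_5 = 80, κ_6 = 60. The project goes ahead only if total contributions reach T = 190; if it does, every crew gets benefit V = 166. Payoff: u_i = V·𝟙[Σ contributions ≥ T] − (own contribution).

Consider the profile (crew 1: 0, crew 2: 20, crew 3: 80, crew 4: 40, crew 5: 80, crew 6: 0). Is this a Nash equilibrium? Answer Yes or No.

Total = 220 ≥ 190: provided.
Crew 1 (pledges 0, payoff 166): pledging 30 → total 250, payoff 136. No gain.
Crew 2 (pledges 20, payoff 146): dropping to 0 → total 200, payoff 166. Profitable deviation.

No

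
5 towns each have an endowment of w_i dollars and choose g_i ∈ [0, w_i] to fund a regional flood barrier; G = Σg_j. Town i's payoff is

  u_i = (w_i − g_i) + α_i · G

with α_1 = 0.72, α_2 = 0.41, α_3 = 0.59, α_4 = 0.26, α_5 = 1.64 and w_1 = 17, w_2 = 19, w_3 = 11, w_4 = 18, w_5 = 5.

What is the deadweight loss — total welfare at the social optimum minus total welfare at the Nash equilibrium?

∂u_i/∂g_i = α_i − 1, so town i contributes w_i if α_i > 1, else 0.
α_i > 1 for i ∈ {5}; NE contributions (0, 0, 0, 0, 5), G = 5.
W^NE = Σw_i − G^NE + (Σα_i)·G^NE = 70 + 2.62·5 = 83.1.
Planner: ∂(Σu_j)/∂g_i = Σα_j − 1 = 2.62 > 0, so everyone contributes w_i; G^SO = 70, W^SO = 70 + 2.62·70 = 253.4.
Deadweight loss = 170.3.

170.3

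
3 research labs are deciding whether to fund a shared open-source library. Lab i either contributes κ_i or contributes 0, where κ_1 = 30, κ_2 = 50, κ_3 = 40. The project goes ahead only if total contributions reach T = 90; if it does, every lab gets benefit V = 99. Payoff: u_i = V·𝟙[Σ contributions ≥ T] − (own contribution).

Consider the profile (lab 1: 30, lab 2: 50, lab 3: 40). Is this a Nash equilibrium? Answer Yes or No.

Total = 120 ≥ 90: provided.
Lab 1 (pledges 30, payoff 69): dropping to 0 → total 90, payoff 99. Profitable deviation.

No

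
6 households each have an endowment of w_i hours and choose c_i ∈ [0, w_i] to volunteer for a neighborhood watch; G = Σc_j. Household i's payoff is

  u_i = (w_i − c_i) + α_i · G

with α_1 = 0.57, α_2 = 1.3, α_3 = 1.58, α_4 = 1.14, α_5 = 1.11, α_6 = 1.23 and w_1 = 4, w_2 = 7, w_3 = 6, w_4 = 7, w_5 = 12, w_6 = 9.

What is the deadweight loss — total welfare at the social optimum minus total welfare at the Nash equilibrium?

23.72

∂u_i/∂c_i = α_i − 1, so household i contributes w_i if α_i > 1, else 0.
α_i > 1 for i ∈ {2, 3, 4, 5, 6}; NE contributions (0, 7, 6, 7, 12, 9), G = 41.
W^NE = Σw_i − G^NE + (Σα_i)·G^NE = 45 + 5.93·41 = 288.13.
Planner: ∂(Σu_j)/∂c_i = Σα_j − 1 = 5.93 > 0, so everyone contributes w_i; G^SO = 45, W^SO = 45 + 5.93·45 = 311.85.
Deadweight loss = 23.72.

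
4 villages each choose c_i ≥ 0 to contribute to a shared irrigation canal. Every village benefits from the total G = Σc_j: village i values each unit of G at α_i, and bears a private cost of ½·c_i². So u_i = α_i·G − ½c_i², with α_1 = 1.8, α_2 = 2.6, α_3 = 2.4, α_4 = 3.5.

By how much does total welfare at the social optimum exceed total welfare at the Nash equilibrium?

120.095

Village i's FOC: ∂u_i/∂c_i = α_i − c_i = 0, so c_i* = α_i.
NE contributions = (1.8, 2.6, 2.4, 3.5); G = 10.3.
W^NE = (Σα)·G − ½Σα_i² = 10.3² − ½·28.01 = 92.085.
Planner sets c_i = Σα_j = 10.3 for every i, so G^SO = 4·10.3 = 41.2.
W^SO = (Σα)·G^SO − ½·4·(Σα)² = (4/2)·10.3² = 212.18.
Deadweight loss = W^SO − W^NE = 120.095.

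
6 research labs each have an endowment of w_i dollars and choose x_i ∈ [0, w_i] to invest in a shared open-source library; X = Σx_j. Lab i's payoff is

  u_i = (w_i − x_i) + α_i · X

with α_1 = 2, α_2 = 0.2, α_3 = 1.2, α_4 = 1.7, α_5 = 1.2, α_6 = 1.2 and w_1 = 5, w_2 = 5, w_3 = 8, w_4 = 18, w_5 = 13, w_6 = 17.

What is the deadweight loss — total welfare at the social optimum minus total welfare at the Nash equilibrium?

∂u_i/∂x_i = α_i − 1, so lab i contributes w_i if α_i > 1, else 0.
α_i > 1 for i ∈ {1, 3, 4, 5, 6}; NE contributions (5, 0, 8, 18, 13, 17), X = 61.
W^NE = Σw_i − X^NE + (Σα_i)·X^NE = 66 + 6.5·61 = 462.5.
Planner: ∂(Σu_j)/∂x_i = Σα_j − 1 = 6.5 > 0, so everyone contributes w_i; X^SO = 66, W^SO = 66 + 6.5·66 = 495.
Deadweight loss = 32.5.

32.5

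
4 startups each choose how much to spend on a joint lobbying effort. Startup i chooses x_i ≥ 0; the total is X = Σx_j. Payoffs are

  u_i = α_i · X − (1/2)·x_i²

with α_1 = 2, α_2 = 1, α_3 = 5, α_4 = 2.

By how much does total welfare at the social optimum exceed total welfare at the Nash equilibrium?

117

Startup i's FOC: ∂u_i/∂x_i = α_i − x_i = 0, so x_i* = α_i.
NE contributions = (2, 1, 5, 2); X = 10.
W^NE = (Σα)·X − ½Σα_i² = 10² − ½·34 = 83.
Planner sets x_i = Σα_j = 10 for every i, so X^SO = 4·10 = 40.
W^SO = (Σα)·X^SO − ½·4·(Σα)² = (4/2)·10² = 200.
Deadweight loss = W^SO − W^NE = 117.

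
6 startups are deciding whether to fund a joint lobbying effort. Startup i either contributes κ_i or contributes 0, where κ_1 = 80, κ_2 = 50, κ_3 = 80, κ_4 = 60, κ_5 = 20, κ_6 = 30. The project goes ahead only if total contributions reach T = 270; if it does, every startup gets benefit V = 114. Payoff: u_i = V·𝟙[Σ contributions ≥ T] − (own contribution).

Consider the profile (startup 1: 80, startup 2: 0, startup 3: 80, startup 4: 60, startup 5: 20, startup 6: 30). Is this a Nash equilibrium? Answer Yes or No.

Yes

Total = 270 ≥ 270: provided.
Startup 1 (pledges 80, payoff 34): dropping to 0 → total 190, payoff 0. No gain.
Startup 2 (pledges 0, payoff 114): pledging 50 → total 320, payoff 64. No gain.
Startup 3 (pledges 80, payoff 34): dropping to 0 → total 190, payoff 0. No gain.
Startup 4 (pledges 60, payoff 54): dropping to 0 → total 210, payoff 0. No gain.
Startup 5 (pledges 20, payoff 94): dropping to 0 → total 250, payoff 0. No gain.
Startup 6 (pledges 30, payoff 84): dropping to 0 → total 240, payoff 0. No gain.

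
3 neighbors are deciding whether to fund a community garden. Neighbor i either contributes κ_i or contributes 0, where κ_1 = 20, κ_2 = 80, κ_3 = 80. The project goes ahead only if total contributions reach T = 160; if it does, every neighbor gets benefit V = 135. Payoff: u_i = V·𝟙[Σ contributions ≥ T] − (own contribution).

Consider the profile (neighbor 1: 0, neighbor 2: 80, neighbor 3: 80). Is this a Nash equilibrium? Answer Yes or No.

Total = 160 ≥ 160: provided.
Neighbor 1 (pledges 0, payoff 135): pledging 20 → total 180, payoff 115. No gain.
Neighbor 2 (pledges 80, payoff 55): dropping to 0 → total 80, payoff 0. No gain.
Neighbor 3 (pledges 80, payoff 55): dropping to 0 → total 80, payoff 0. No gain.

Yes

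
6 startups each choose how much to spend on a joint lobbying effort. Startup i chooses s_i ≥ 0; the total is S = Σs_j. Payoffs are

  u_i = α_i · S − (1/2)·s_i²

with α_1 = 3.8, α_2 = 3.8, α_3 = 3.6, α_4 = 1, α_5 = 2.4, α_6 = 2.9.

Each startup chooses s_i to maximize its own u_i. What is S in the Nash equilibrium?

17.5

Startup i's FOC: ∂u_i/∂s_i = α_i − s_i = 0, so s_i* = α_i.
NE contributions = (3.8, 3.8, 3.6, 1, 2.4, 2.9); S = 17.5.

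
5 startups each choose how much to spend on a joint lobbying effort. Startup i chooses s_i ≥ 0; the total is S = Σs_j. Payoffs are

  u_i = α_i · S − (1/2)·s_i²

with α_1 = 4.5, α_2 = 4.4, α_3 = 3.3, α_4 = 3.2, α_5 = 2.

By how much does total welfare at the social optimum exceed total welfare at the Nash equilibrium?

Startup i's FOC: ∂u_i/∂s_i = α_i − s_i = 0, so s_i* = α_i.
NE contributions = (4.5, 4.4, 3.3, 3.2, 2); S = 17.4.
W^NE = (Σα)·S − ½Σα_i² = 17.4² − ½·64.74 = 270.39.
Planner sets s_i = Σα_j = 17.4 for every i, so S^SO = 5·17.4 = 87.
W^SO = (Σα)·S^SO − ½·5·(Σα)² = (5/2)·17.4² = 756.9.
Deadweight loss = W^SO − W^NE = 486.51.

486.51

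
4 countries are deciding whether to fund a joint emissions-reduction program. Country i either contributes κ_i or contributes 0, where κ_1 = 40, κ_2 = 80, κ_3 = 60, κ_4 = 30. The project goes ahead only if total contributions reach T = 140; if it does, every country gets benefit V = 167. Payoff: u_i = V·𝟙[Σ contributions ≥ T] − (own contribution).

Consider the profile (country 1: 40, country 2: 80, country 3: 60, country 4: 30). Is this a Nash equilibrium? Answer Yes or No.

Total = 210 ≥ 140: provided.
Country 1 (pledges 40, payoff 127): dropping to 0 → total 170, payoff 167. Profitable deviation.

No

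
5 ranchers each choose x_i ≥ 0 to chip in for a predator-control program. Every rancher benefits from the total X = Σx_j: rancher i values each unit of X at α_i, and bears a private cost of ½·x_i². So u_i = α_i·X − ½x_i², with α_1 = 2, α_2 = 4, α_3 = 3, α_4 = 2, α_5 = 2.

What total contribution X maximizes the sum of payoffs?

Planner FOC: ∂(Σu_j)/∂x_i = (Σα_j) − x_i = 0, so x_i^SO = Σα_j = 13 for every i; X^SO = 65.

65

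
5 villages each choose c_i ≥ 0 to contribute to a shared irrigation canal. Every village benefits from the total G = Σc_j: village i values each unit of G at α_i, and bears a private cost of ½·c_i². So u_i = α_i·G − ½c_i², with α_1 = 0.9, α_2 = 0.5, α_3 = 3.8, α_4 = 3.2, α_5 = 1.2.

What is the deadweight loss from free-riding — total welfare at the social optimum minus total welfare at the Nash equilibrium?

Village i's FOC: ∂u_i/∂c_i = α_i − c_i = 0, so c_i* = α_i.
NE contributions = (0.9, 0.5, 3.8, 3.2, 1.2); G = 9.6.
W^NE = (Σα)·G − ½Σα_i² = 9.6² − ½·27.18 = 78.57.
Planner sets c_i = Σα_j = 9.6 for every i, so G^SO = 5·9.6 = 48.
W^SO = (Σα)·G^SO − ½·5·(Σα)² = (5/2)·9.6² = 230.4.
Deadweight loss = W^SO − W^NE = 151.83.

151.83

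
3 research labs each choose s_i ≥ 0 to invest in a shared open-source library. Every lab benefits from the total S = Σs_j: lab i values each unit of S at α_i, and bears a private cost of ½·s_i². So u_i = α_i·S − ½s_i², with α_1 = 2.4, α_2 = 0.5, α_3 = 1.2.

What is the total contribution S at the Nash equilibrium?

4.1

Lab i's FOC: ∂u_i/∂s_i = α_i − s_i = 0, so s_i* = α_i.
NE contributions = (2.4, 0.5, 1.2); S = 4.1.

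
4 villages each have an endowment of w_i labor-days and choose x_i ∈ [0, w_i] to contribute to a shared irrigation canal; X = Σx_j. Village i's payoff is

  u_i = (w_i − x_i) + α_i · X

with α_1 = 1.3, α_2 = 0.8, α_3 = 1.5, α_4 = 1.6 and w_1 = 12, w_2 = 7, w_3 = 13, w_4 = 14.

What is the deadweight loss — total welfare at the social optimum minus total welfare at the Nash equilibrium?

29.4

∂u_i/∂x_i = α_i − 1, so village i contributes w_i if α_i > 1, else 0.
α_i > 1 for i ∈ {1, 3, 4}; NE contributions (12, 0, 13, 14), X = 39.
W^NE = Σw_i − X^NE + (Σα_i)·X^NE = 46 + 4.2·39 = 209.8.
Planner: ∂(Σu_j)/∂x_i = Σα_j − 1 = 4.2 > 0, so everyone contributes w_i; X^SO = 46, W^SO = 46 + 4.2·46 = 239.2.
Deadweight loss = 29.4.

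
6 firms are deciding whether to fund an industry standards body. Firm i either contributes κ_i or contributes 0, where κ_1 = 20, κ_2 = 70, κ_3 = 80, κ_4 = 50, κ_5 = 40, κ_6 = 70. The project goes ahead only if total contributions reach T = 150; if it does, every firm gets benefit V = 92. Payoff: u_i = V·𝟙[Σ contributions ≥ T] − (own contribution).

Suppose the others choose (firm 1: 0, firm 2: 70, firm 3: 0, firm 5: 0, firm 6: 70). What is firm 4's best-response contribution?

50

Others' total = 140. Contributing 50 brings total to 190 ≥ 150: gain V − κ_4 = 42.
Best response: 50.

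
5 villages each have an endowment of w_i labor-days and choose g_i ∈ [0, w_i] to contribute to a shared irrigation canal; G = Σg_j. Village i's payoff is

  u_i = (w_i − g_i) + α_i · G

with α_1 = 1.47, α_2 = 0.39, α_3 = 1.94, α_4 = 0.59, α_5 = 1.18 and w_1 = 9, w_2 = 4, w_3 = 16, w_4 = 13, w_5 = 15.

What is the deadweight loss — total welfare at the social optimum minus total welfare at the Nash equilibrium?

77.69

∂u_i/∂g_i = α_i − 1, so village i contributes w_i if α_i > 1, else 0.
α_i > 1 for i ∈ {1, 3, 5}; NE contributions (9, 0, 16, 0, 15), G = 40.
W^NE = Σw_i − G^NE + (Σα_i)·G^NE = 57 + 4.57·40 = 239.8.
Planner: ∂(Σu_j)/∂g_i = Σα_j − 1 = 4.57 > 0, so everyone contributes w_i; G^SO = 57, W^SO = 57 + 4.57·57 = 317.49.
Deadweight loss = 77.69.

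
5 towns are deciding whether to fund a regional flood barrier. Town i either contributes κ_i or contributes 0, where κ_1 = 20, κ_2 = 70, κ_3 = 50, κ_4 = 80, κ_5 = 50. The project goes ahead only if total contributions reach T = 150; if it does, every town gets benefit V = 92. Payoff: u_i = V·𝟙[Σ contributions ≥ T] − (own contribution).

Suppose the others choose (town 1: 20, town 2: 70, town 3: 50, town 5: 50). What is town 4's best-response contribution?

Others' total = 190 ≥ 150; contributing adds cost 80 for no extra benefit.
Best response: 0.

0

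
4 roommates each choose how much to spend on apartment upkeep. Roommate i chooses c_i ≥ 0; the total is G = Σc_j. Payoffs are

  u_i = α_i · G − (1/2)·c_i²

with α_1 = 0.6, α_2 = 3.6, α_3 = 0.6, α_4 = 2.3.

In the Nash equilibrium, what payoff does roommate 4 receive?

13.685

Roommate i's FOC: ∂u_i/∂c_i = α_i − c_i = 0, so c_i* = α_i.
NE contributions = (0.6, 3.6, 0.6, 2.3); G = 7.1.
u_4 = α_4·G − ½·(c_4)² = 2.3·7.1 − ½·2.3² = 13.685.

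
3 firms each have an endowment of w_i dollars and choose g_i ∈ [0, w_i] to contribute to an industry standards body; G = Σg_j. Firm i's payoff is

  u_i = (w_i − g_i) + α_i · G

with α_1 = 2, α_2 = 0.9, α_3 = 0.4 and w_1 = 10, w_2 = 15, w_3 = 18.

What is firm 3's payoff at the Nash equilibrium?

22

∂u_i/∂g_i = α_i − 1, so firm i contributes w_i if α_i > 1, else 0.
α_i > 1 for i ∈ {1}; NE contributions (10, 0, 0), G = 10.
u_3 = (18 − 0) + 0.4·10 = 22.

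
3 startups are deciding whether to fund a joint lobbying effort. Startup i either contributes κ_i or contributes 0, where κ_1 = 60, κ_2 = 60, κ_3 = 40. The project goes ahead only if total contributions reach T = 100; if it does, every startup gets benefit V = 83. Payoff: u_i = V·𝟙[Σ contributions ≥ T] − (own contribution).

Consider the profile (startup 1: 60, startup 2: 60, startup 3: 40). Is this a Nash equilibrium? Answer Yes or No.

No

Total = 160 ≥ 100: provided.
Startup 1 (pledges 60, payoff 23): dropping to 0 → total 100, payoff 83. Profitable deviation.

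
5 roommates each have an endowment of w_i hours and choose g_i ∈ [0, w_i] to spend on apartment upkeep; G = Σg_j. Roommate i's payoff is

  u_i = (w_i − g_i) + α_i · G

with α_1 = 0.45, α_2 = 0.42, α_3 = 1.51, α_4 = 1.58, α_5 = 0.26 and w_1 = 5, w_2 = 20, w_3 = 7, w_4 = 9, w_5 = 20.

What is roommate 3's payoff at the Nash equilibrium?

24.16

∂u_i/∂g_i = α_i − 1, so roommate i contributes w_i if α_i > 1, else 0.
α_i > 1 for i ∈ {3, 4}; NE contributions (0, 0, 7, 9, 0), G = 16.
u_3 = (7 − 7) + 1.51·16 = 24.16.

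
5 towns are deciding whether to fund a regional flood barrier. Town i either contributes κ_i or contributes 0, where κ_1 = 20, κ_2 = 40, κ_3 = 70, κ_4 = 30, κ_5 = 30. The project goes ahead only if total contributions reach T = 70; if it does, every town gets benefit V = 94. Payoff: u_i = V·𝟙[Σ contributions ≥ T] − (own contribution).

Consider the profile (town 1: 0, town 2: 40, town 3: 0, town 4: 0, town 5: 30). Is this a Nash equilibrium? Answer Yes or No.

Yes

Total = 70 ≥ 70: provided.
Town 1 (pledges 0, payoff 94): pledging 20 → total 90, payoff 74. No gain.
Town 2 (pledges 40, payoff 54): dropping to 0 → total 30, payoff 0. No gain.
Town 3 (pledges 0, payoff 94): pledging 70 → total 140, payoff 24. No gain.
Town 4 (pledges 0, payoff 94): pledging 30 → total 100, payoff 64. No gain.
Town 5 (pledges 30, payoff 64): dropping to 0 → total 40, payoff 0. No gain.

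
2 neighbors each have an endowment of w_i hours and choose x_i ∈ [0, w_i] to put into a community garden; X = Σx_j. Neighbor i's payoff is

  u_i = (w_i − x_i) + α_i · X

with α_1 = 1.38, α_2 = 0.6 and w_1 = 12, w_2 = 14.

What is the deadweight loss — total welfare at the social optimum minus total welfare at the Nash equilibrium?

13.72

∂u_i/∂x_i = α_i − 1, so neighbor i contributes w_i if α_i > 1, else 0.
α_i > 1 for i ∈ {1}; NE contributions (12, 0), X = 12.
W^NE = Σw_i − X^NE + (Σα_i)·X^NE = 26 + 0.98·12 = 37.76.
Planner: ∂(Σu_j)/∂x_i = Σα_j − 1 = 0.98 > 0, so everyone contributes w_i; X^SO = 26, W^SO = 26 + 0.98·26 = 51.48.
Deadweight loss = 13.72.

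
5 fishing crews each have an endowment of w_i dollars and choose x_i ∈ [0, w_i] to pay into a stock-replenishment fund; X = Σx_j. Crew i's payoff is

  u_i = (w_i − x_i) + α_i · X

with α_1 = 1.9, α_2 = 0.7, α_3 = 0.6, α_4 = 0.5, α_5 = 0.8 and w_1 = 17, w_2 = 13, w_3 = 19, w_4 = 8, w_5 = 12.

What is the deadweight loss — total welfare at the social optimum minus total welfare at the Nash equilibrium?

182

∂u_i/∂x_i = α_i − 1, so crew i contributes w_i if α_i > 1, else 0.
α_i > 1 for i ∈ {1}; NE contributions (17, 0, 0, 0, 0), X = 17.
W^NE = Σw_i − X^NE + (Σα_i)·X^NE = 69 + 3.5·17 = 128.5.
Planner: ∂(Σu_j)/∂x_i = Σα_j − 1 = 3.5 > 0, so everyone contributes w_i; X^SO = 69, W^SO = 69 + 3.5·69 = 310.5.
Deadweight loss = 182.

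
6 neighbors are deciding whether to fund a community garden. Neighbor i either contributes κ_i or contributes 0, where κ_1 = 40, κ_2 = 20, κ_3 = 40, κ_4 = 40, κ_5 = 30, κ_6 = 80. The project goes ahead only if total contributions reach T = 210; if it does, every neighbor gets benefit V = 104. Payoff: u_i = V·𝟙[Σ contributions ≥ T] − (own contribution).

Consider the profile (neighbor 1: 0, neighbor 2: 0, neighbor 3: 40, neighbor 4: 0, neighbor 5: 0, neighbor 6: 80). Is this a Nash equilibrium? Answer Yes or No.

No

Total = 120 < 210: not provided.
Neighbor 1 (pledges 0, payoff 0): pledging 40 → total 160, payoff -40. No gain.
Neighbor 2 (pledges 0, payoff 0): pledging 20 → total 140, payoff -20. No gain.
Neighbor 3 (pledges 40, payoff -40): dropping to 0 → total 80, payoff 0. Profitable deviation.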